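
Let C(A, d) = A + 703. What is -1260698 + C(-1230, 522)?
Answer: -1261225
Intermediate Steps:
C(A, d) = 703 + A
-1260698 + C(-1230, 522) = -1260698 + (703 - 1230) = -1260698 - 527 = -1261225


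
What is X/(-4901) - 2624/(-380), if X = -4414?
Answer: 3634386/465595 ≈ 7.8059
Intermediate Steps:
X/(-4901) - 2624/(-380) = -4414/(-4901) - 2624/(-380) = -4414*(-1/4901) - 2624*(-1/380) = 4414/4901 + 656/95 = 3634386/465595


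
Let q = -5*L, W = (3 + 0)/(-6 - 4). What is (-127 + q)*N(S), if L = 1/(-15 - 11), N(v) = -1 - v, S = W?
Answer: 23079/260 ≈ 88.765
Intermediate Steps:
W = -3/10 (W = 3/(-10) = 3*(-1/10) = -3/10 ≈ -0.30000)
S = -3/10 ≈ -0.30000
L = -1/26 (L = 1/(-26) = -1/26 ≈ -0.038462)
q = 5/26 (q = -5*(-1/26) = 5/26 ≈ 0.19231)
(-127 + q)*N(S) = (-127 + 5/26)*(-1 - 1*(-3/10)) = -3297*(-1 + 3/10)/26 = -3297/26*(-7/10) = 23079/260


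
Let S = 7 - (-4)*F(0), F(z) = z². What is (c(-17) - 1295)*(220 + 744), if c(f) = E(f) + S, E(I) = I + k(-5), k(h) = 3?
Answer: -1255128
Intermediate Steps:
S = 7 (S = 7 - (-4)*0² = 7 - (-4)*0 = 7 - 1*0 = 7 + 0 = 7)
E(I) = 3 + I (E(I) = I + 3 = 3 + I)
c(f) = 10 + f (c(f) = (3 + f) + 7 = 10 + f)
(c(-17) - 1295)*(220 + 744) = ((10 - 17) - 1295)*(220 + 744) = (-7 - 1295)*964 = -1302*964 = -1255128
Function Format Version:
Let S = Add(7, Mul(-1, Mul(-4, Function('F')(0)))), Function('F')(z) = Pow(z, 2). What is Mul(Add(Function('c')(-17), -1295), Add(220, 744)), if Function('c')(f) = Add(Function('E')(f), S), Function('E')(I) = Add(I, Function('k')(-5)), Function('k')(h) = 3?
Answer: -1255128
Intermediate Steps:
S = 7 (S = Add(7, Mul(-1, Mul(-4, Pow(0, 2)))) = Add(7, Mul(-1, Mul(-4, 0))) = Add(7, Mul(-1, 0)) = Add(7, 0) = 7)
Function('E')(I) = Add(3, I) (Function('E')(I) = Add(I, 3) = Add(3, I))
Function('c')(f) = Add(10, f) (Function('c')(f) = Add(Add(3, f), 7) = Add(10, f))
Mul(Add(Function('c')(-17), -1295), Add(220, 744)) = Mul(Add(Add(10, -17), -1295), Add(220, 744)) = Mul(Add(-7, -1295), 964) = Mul(-1302, 964) = -1255128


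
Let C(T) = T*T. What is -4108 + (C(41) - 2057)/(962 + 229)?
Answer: -4893004/1191 ≈ -4108.3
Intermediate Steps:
C(T) = T²
-4108 + (C(41) - 2057)/(962 + 229) = -4108 + (41² - 2057)/(962 + 229) = -4108 + (1681 - 2057)/1191 = -4108 - 376*1/1191 = -4108 - 376/1191 = -4893004/1191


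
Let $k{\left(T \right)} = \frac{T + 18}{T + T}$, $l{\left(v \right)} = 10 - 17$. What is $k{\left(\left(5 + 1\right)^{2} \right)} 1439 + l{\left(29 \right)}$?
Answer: $\frac{4289}{4} \approx 1072.3$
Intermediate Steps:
$l{\left(v \right)} = -7$ ($l{\left(v \right)} = 10 - 17 = -7$)
$k{\left(T \right)} = \frac{18 + T}{2 T}$
$k{\left(\left(5 + 1\right)^{2} \right)} 1439 + l{\left(29 \right)} = \frac{18 + \left(5 + 1\right)^{2}}{2 \left(5 + 1\right)^{2}} \cdot 1439 - 7 = \frac{18 + 6^{2}}{2 \cdot 6^{2}} \cdot 1439 - 7 = \frac{18 + 36}{2 \cdot 36} \cdot 1439 - 7 = \frac{1}{2} \cdot \frac{1}{36} \cdot 54 \cdot 1439 - 7 = \frac{3}{4} \cdot 1439 - 7 = \frac{4317}{4} - 7 = \frac{4289}{4}$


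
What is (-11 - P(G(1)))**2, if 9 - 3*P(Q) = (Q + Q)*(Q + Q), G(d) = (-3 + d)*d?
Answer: 676/9 ≈ 75.111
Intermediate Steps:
G(d) = d*(-3 + d)
P(Q) = 3 - 4*Q**2/3 (P(Q) = 3 - (Q + Q)*(Q + Q)/3 = 3 - 2*Q*2*Q/3 = 3 - 4*Q**2/3)
(-11 - P(G(1)))**2 = (-11 - (3 - 4*(-3 + 1)**2/3))**2 = (-11 - (3 - 4*(1*(-2))**2/3))**2 = (-11 - (3 - 4/3*(-2)**2))**2 = (-11 - (3 - 4/3*4))**2 = (-11 - (3 - 16/3))**2 = (-11 - 1*(-7/3))**2 = (-11 + 7/3)**2 = (-26/3)**2 = 676/9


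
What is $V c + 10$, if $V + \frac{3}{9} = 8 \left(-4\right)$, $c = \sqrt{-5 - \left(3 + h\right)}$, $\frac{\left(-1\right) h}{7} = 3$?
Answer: $10 - \frac{97 \sqrt{13}}{3} \approx -106.58$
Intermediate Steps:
$h = -21$ ($h = \left(-7\right) 3 = -21$)
$c = \sqrt{13}$ ($c = \sqrt{-5 - -18} = \sqrt{-5 + \left(-3 + 21\right)} = \sqrt{-5 + 18} = \sqrt{13} \approx 3.6056$)
$V = - \frac{97}{3}$ ($V = - \frac{1}{3} + 8 \left(-4\right) = - \frac{1}{3} - 32 = - \frac{97}{3} \approx -32.333$)
$V c + 10 = - \frac{97 \sqrt{13}}{3} + 10 = 10 - \frac{97 \sqrt{13}}{3}$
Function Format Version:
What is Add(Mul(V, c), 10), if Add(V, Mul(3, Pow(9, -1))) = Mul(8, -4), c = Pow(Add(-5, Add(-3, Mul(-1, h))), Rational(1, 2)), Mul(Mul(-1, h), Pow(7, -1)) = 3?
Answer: Add(10, Mul(Rational(-97, 3), Pow(13, Rational(1, 2)))) ≈ -106.58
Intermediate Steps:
h = -21 (h = Mul(-7, 3) = -21)
c = Pow(13, Rational(1, 2)) (c = Pow(Add(-5, Add(-3, Mul(-1, -21))), Rational(1, 2)) = Pow(Add(-5, Add(-3, 21)), Rational(1, 2)) = Pow(Add(-5, 18), Rational(1, 2)) = Pow(13, Rational(1, 2)) ≈ 3.6056)
V = Rational(-97, 3) (V = Add(Rational(-1, 3), Mul(8, -4)) = Add(Rational(-1, 3), -32) = Rational(-97, 3) ≈ -32.333)
Add(Mul(V, c), 10) = Add(Mul(Rational(-97, 3), Pow(13, Rational(1, 2))), 10) = Add(10, Mul(Rational(-97, 3), Pow(13, Rational(1, 2))))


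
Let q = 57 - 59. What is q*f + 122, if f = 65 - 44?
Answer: 80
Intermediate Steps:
q = -2
f = 21
q*f + 122 = -2*21 + 122 = -42 + 122 = 80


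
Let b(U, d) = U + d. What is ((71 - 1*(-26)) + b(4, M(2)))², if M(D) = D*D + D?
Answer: 11449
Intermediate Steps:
M(D) = D + D² (M(D) = D² + D = D + D²)
((71 - 1*(-26)) + b(4, M(2)))² = ((71 - 1*(-26)) + (4 + 2*(1 + 2)))² = ((71 + 26) + (4 + 2*3))² = (97 + (4 + 6))² = (97 + 10)² = 107² = 11449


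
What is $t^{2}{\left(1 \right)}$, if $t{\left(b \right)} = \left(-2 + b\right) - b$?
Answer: $4$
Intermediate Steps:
$t{\left(b \right)} = -2$
$t^{2}{\left(1 \right)} = \left(-2\right)^{2} = 4$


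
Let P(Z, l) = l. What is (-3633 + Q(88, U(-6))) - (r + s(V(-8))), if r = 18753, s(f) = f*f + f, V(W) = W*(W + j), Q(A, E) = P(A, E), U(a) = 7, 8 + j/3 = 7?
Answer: -30211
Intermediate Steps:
j = -3 (j = -24 + 3*7 = -24 + 21 = -3)
Q(A, E) = E
V(W) = W*(-3 + W) (V(W) = W*(W - 3) = W*(-3 + W))
s(f) = f + f**2 (s(f) = f**2 + f = f + f**2)
(-3633 + Q(88, U(-6))) - (r + s(V(-8))) = (-3633 + 7) - (18753 + (-8*(-3 - 8))*(1 - 8*(-3 - 8))) = -3626 - (18753 + (-8*(-11))*(1 - 8*(-11))) = -3626 - (18753 + 88*(1 + 88)) = -3626 - (18753 + 88*89) = -3626 - (18753 + 7832) = -3626 - 1*26585 = -3626 - 26585 = -30211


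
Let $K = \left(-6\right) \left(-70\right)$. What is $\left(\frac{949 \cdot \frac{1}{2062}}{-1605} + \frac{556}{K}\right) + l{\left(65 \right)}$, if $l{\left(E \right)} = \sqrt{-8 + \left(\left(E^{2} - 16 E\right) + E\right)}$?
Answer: $\frac{30661483}{23166570} + \sqrt{3242} \approx 58.262$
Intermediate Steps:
$K = 420$
$l{\left(E \right)} = \sqrt{-8 + E^{2} - 15 E}$ ($l{\left(E \right)} = \sqrt{-8 + \left(E^{2} - 15 E\right)} = \sqrt{-8 + E^{2} - 15 E}$)
$\left(\frac{949 \cdot \frac{1}{2062}}{-1605} + \frac{556}{K}\right) + l{\left(65 \right)} = \left(\frac{949 \cdot \frac{1}{2062}}{-1605} + \frac{556}{420}\right) + \sqrt{-8 + 65^{2} - 975} = \left(949 \cdot \frac{1}{2062} \left(- \frac{1}{1605}\right) + 556 \cdot \frac{1}{420}\right) + \sqrt{-8 + 4225 - 975} = \left(\frac{949}{2062} \left(- \frac{1}{1605}\right) + \frac{139}{105}\right) + \sqrt{3242} = \left(- \frac{949}{3309510} + \frac{139}{105}\right) + \sqrt{3242} = \frac{30661483}{23166570} + \sqrt{3242}$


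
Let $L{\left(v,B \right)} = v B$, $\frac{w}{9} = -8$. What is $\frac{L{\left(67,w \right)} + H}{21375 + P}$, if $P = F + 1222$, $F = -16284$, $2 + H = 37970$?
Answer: $\frac{33144}{6313} \approx 5.2501$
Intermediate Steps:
$w = -72$ ($w = 9 \left(-8\right) = -72$)
$L{\left(v,B \right)} = B v$
$H = 37968$ ($H = -2 + 37970 = 37968$)
$P = -15062$ ($P = -16284 + 1222 = -15062$)
$\frac{L{\left(67,w \right)} + H}{21375 + P} = \frac{\left(-72\right) 67 + 37968}{21375 - 15062} = \frac{-4824 + 37968}{6313} = 33144 \cdot \frac{1}{6313} = \frac{33144}{6313}$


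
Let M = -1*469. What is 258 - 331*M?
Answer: 155497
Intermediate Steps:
M = -469
258 - 331*M = 258 - 331*(-469) = 258 + 155239 = 155497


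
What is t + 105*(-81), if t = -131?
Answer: -8636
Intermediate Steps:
t + 105*(-81) = -131 + 105*(-81) = -131 - 8505 = -8636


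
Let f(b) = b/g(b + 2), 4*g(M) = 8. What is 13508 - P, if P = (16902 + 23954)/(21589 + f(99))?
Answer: 584504004/43277 ≈ 13506.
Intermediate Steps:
g(M) = 2 (g(M) = (¼)*8 = 2)
f(b) = b/2
P = 81712/43277 (P = (16902 + 23954)/(21589 + (½)*99) = 40856/(21589 + 99/2) = 40856/(43277/2) = 40856*(2/43277) = 81712/43277 ≈ 1.8881)
13508 - P = 13508 - 1*81712/43277 = 13508 - 81712/43277 = 584504004/43277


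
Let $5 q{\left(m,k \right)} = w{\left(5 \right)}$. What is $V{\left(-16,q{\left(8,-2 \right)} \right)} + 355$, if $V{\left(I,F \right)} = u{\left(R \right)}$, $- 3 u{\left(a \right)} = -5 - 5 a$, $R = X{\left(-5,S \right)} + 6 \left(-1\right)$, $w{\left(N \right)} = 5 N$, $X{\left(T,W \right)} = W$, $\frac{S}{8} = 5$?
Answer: $\frac{1240}{3} \approx 413.33$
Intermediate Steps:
$S = 40$ ($S = 8 \cdot 5 = 40$)
$q{\left(m,k \right)} = 5$ ($q{\left(m,k \right)} = \frac{5 \cdot 5}{5} = \frac{1}{5} \cdot 25 = 5$)
$R = 34$ ($R = 40 + 6 \left(-1\right) = 40 - 6 = 34$)
$u{\left(a \right)} = \frac{5}{3} + \frac{5 a}{3}$ ($u{\left(a \right)} = - \frac{-5 - 5 a}{3} = \frac{5}{3} + \frac{5 a}{3}$)
$V{\left(I,F \right)} = \frac{175}{3}$ ($V{\left(I,F \right)} = \frac{5}{3} + \frac{5}{3} \cdot 34 = \frac{5}{3} + \frac{170}{3} = \frac{175}{3}$)
$V{\left(-16,q{\left(8,-2 \right)} \right)} + 355 = \frac{175}{3} + 355 = \frac{1240}{3}$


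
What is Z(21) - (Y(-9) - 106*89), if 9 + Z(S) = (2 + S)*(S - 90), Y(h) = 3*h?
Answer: 7865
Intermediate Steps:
Z(S) = -9 + (-90 + S)*(2 + S) (Z(S) = -9 + (2 + S)*(S - 90) = -9 + (2 + S)*(-90 + S) = -9 + (-90 + S)*(2 + S))
Z(21) - (Y(-9) - 106*89) = (-189 + 21**2 - 88*21) - (3*(-9) - 106*89) = (-189 + 441 - 1848) - (-27 - 9434) = -1596 - 1*(-9461) = -1596 + 9461 = 7865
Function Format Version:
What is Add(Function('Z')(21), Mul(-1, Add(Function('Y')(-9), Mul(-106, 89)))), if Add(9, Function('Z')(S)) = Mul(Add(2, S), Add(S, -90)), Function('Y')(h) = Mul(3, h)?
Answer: 7865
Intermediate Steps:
Function('Z')(S) = Add(-9, Mul(Add(-90, S), Add(2, S))) (Function('Z')(S) = Add(-9, Mul(Add(2, S), Add(S, -90))) = Add(-9, Mul(Add(2, S), Add(-90, S))) = Add(-9, Mul(Add(-90, S), Add(2, S))))
Add(Function('Z')(21), Mul(-1, Add(Function('Y')(-9), Mul(-106, 89)))) = Add(Add(-189, Pow(21, 2), Mul(-88, 21)), Mul(-1, Add(Mul(3, -9), Mul(-106, 89)))) = Add(Add(-189, 441, -1848), Mul(-1, Add(-27, -9434))) = Add(-1596, Mul(-1, -9461)) = Add(-1596, 9461) = 7865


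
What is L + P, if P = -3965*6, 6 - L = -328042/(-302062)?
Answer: -3592285325/151031 ≈ -23785.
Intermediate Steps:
L = 742165/151031 (L = 6 - (-328042)/(-302062) = 6 - (-328042)*(-1)/302062 = 6 - 1*164021/151031 = 6 - 164021/151031 = 742165/151031 ≈ 4.9140)
P = -23790 (P = -3965*6 = -23790)
L + P = 742165/151031 - 23790 = -3592285325/151031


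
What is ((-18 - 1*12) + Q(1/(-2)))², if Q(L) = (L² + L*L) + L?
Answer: 900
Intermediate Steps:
Q(L) = L + 2*L² (Q(L) = (L² + L²) + L = 2*L² + L = L + 2*L²)
((-18 - 1*12) + Q(1/(-2)))² = ((-18 - 1*12) + (1 + 2/(-2))/(-2))² = ((-18 - 12) - (1 + 2*(-½))/2)² = (-30 - (1 - 1)/2)² = (-30 - ½*0)² = (-30 + 0)² = (-30)² = 900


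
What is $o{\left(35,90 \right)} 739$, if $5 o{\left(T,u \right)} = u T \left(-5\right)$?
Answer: $-2327850$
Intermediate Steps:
$o{\left(T,u \right)} = - T u$ ($o{\left(T,u \right)} = \frac{u T \left(-5\right)}{5} = \frac{T u \left(-5\right)}{5} = \frac{\left(-5\right) T u}{5} = - T u$)
$o{\left(35,90 \right)} 739 = \left(-1\right) 35 \cdot 90 \cdot 739 = \left(-3150\right) 739 = -2327850$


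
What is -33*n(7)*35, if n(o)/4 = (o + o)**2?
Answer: -905520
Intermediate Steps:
n(o) = 16*o**2 (n(o) = 4*(o + o)**2 = 4*(2*o)**2 = 4*(4*o**2) = 16*o**2)
-33*n(7)*35 = -528*7**2*35 = -528*49*35 = -33*784*35 = -25872*35 = -905520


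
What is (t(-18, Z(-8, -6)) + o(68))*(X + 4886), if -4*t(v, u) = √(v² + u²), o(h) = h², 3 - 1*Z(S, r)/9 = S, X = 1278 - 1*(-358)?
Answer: 30157728 - 146745*√5/2 ≈ 2.9994e+7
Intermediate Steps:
X = 1636 (X = 1278 + 358 = 1636)
Z(S, r) = 27 - 9*S
t(v, u) = -√(u² + v²)/4 (t(v, u) = -√(v² + u²)/4 = -√(u² + v²)/4)
(t(-18, Z(-8, -6)) + o(68))*(X + 4886) = (-√((27 - 9*(-8))² + (-18)²)/4 + 68²)*(1636 + 4886) = (-√((27 + 72)² + 324)/4 + 4624)*6522 = (-√(99² + 324)/4 + 4624)*6522 = (-√(9801 + 324)/4 + 4624)*6522 = (-45*√5/4 + 4624)*6522 = (4624 - 45*√5/4)*6522 = 30157728 - 146745*√5/2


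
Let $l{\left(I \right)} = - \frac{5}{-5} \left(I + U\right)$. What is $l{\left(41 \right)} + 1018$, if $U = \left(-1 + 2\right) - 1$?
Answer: $1059$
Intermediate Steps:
$U = 0$ ($U = 1 - 1 = 0$)
$l{\left(I \right)} = I$ ($l{\left(I \right)} = - \frac{5}{-5} \left(I + 0\right) = \left(-5\right) \left(- \frac{1}{5}\right) I = 1 I = I$)
$l{\left(41 \right)} + 1018 = 41 + 1018 = 1059$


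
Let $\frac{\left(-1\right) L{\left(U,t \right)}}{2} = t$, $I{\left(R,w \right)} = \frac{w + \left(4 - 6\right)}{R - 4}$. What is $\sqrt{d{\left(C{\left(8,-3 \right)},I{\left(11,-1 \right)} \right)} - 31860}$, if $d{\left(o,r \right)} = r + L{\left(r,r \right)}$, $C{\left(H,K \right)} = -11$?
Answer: $\frac{i \sqrt{1561119}}{7} \approx 178.49 i$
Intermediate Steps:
$I{\left(R,w \right)} = \frac{-2 + w}{-4 + R}$ ($I{\left(R,w \right)} = \frac{w + \left(4 - 6\right)}{-4 + R} = \frac{w - 2}{-4 + R} = \frac{-2 + w}{-4 + R}$)
$L{\left(U,t \right)} = - 2 t$
$d{\left(o,r \right)} = - r$ ($d{\left(o,r \right)} = r - 2 r = - r$)
$\sqrt{d{\left(C{\left(8,-3 \right)},I{\left(11,-1 \right)} \right)} - 31860} = \sqrt{- \frac{-2 - 1}{-4 + 11} - 31860} = \sqrt{- \frac{-3}{7} - 31860} = \sqrt{\left(-1\right) \left(- \frac{3}{7}\right) - 31860} = \sqrt{\frac{3}{7} - 31860} = \sqrt{- \frac{223017}{7}} = \frac{i \sqrt{1561119}}{7}$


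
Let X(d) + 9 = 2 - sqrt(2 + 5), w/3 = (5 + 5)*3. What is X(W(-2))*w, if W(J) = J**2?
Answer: -630 - 90*sqrt(7) ≈ -868.12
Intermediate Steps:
w = 90 (w = 3*((5 + 5)*3) = 3*(10*3) = 3*30 = 90)
X(d) = -7 - sqrt(7) (X(d) = -9 + (2 - sqrt(2 + 5)) = -9 + (2 - sqrt(7)) = -7 - sqrt(7))
X(W(-2))*w = (-7 - sqrt(7))*90 = -630 - 90*sqrt(7)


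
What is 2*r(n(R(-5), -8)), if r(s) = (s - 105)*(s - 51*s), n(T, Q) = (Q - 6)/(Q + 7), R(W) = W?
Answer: 127400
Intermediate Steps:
n(T, Q) = (-6 + Q)/(7 + Q)
r(s) = -50*s*(-105 + s) (r(s) = (-105 + s)*(-50*s) = -50*s*(-105 + s))
2*r(n(R(-5), -8)) = 2*(50*((-6 - 8)/(7 - 8))*(105 - (-6 - 8)/(7 - 8))) = 2*(50*(-14/(-1))*(105 - (-14)/(-1))) = 2*(50*(-1*(-14))*(105 - (-1)*(-14))) = 2*(50*14*(105 - 1*14)) = 2*(50*14*(105 - 14)) = 2*(50*14*91) = 2*63700 = 127400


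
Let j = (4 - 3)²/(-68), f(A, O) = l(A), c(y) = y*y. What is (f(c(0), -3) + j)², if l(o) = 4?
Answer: 73441/4624 ≈ 15.883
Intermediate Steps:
c(y) = y²
f(A, O) = 4
j = -1/68 (j = 1²*(-1/68) = 1*(-1/68) = -1/68 ≈ -0.014706)
(f(c(0), -3) + j)² = (4 - 1/68)² = (271/68)² = 73441/4624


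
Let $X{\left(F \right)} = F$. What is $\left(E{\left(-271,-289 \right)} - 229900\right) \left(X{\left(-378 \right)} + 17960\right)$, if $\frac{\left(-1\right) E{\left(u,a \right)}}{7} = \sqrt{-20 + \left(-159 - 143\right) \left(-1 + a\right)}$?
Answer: $-4042101800 - 246148 \sqrt{21890} \approx -4.0785 \cdot 10^{9}$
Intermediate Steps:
$E{\left(u,a \right)} = - 7 \sqrt{282 - 302 a}$ ($E{\left(u,a \right)} = - 7 \sqrt{-20 + \left(-159 - 143\right) \left(-1 + a\right)} = - 7 \sqrt{-20 - 302 \left(-1 + a\right)} = - 7 \sqrt{-20 - \left(-302 + 302 a\right)} = - 7 \sqrt{282 - 302 a}$)
$\left(E{\left(-271,-289 \right)} - 229900\right) \left(X{\left(-378 \right)} + 17960\right) = \left(- 7 \sqrt{282 - -87278} - 229900\right) \left(-378 + 17960\right) = \left(- 7 \sqrt{282 + 87278} - 229900\right) 17582 = \left(- 7 \sqrt{87560} - 229900\right) 17582 = \left(- 7 \cdot 2 \sqrt{21890} - 229900\right) 17582 = \left(- 14 \sqrt{21890} - 229900\right) 17582 = \left(-229900 - 14 \sqrt{21890}\right) 17582 = -4042101800 - 246148 \sqrt{21890}$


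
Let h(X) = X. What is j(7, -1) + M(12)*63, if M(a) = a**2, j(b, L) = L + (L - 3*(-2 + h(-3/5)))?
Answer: 45389/5 ≈ 9077.8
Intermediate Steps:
j(b, L) = 39/5 + 2*L (j(b, L) = L + (L - 3*(-2 - 3/5)) = L + (L - 3*(-13/5)) = L + (L + 39/5) = L + (39/5 + L) = 39/5 + 2*L)
j(7, -1) + M(12)*63 = (39/5 + 2*(-1)) + 12**2*63 = (39/5 - 2) + 144*63 = 29/5 + 9072 = 45389/5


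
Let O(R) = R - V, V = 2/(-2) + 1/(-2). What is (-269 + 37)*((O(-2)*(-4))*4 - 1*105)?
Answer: 22504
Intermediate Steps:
V = -3/2 (V = 2*(-1/2) + 1*(-1/2) = -1 - 1/2 = -3/2 ≈ -1.5000)
O(R) = 3/2 + R (O(R) = R - 1*(-3/2) = R + 3/2 = 3/2 + R)
(-269 + 37)*((O(-2)*(-4))*4 - 1*105) = (-269 + 37)*(((3/2 - 2)*(-4))*4 - 1*105) = -232*(-1/2*(-4)*4 - 105) = -232*(2*4 - 105) = -232*(8 - 105) = -232*(-97) = 22504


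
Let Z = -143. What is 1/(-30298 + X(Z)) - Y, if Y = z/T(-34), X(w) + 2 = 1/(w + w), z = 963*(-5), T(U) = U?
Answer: -2454461267/17331602 ≈ -141.62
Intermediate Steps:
z = -4815
X(w) = -2 + 1/(2*w) (X(w) = -2 + 1/(w + w) = -2 + 1/(2*w))
Y = 4815/34 (Y = -4815/(-34) = -4815*(-1/34) = 4815/34 ≈ 141.62)
1/(-30298 + X(Z)) - Y = 1/(-30298 + (-2 + (½)/(-143))) - 1*4815/34 = 1/(-30298 + (-2 + (½)*(-1/143))) - 4815/34 = 1/(-30298 + (-2 - 1/286)) - 4815/34 = 1/(-30298 - 573/286) - 4815/34 = 1/(-8665801/286) - 4815/34 = -286/8665801 - 4815/34 = -2454461267/17331602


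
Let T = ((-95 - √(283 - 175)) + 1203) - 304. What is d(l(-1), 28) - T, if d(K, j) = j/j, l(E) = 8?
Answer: -803 + 6*√3 ≈ -792.61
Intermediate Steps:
d(K, j) = 1
T = 804 - 6*√3 (T = ((-95 - √108) + 1203) - 304 = ((-95 - 6*√3) + 1203) - 304 = (1108 - 6*√3) - 304 = 804 - 6*√3 ≈ 793.61)
d(l(-1), 28) - T = 1 - (804 - 6*√3) = 1 + (-804 + 6*√3) = -803 + 6*√3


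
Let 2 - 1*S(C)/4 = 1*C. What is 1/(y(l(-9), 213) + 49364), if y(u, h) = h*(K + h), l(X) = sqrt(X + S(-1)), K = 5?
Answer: 1/95798 ≈ 1.0439e-5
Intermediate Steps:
S(C) = 8 - 4*C
l(X) = sqrt(12 + X) (l(X) = sqrt(X + (8 - 4*(-1))) = sqrt(X + (8 + 4)) = sqrt(X + 12) = sqrt(12 + X))
y(u, h) = h*(5 + h)
1/(y(l(-9), 213) + 49364) = 1/(213*(5 + 213) + 49364) = 1/(213*218 + 49364) = 1/(46434 + 49364) = 1/95798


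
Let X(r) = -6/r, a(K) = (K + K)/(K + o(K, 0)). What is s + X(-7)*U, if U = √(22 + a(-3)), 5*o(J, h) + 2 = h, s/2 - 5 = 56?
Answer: 122 + 12*√1717/119 ≈ 126.18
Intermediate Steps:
s = 122 (s = 10 + 2*56 = 10 + 112 = 122)
o(J, h) = -⅖ + h/5
a(K) = 2*K/(-⅖ + K) (a(K) = (K + K)/(K + (-⅖ + (⅕)*0)) = (2*K)/(K + (-⅖ + 0)) = (2*K)/(K - ⅖) = (2*K)/(-⅖ + K) = 2*K/(-⅖ + K))
U = 2*√1717/17 (U = √(22 + 10*(-3)/(-2 + 5*(-3))) = √(22 + 10*(-3)/(-2 - 15)) = √(22 + 10*(-3)/(-17)) = √(22 + 10*(-3)*(-1/17)) = √(22 + 30/17) = √(404/17) = 2*√1717/17 ≈ 4.8749)
s + X(-7)*U = 122 + (-6/(-7))*(2*√1717/17) = 122 + (-6*(-⅐))*(2*√1717/17) = 122 + 6*(2*√1717/17)/7 = 122 + 12*√1717/119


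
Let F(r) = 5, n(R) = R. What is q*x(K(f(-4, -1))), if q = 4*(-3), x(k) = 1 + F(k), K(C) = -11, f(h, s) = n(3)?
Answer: -72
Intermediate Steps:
f(h, s) = 3
x(k) = 6 (x(k) = 1 + 5 = 6)
q = -12
q*x(K(f(-4, -1))) = -12*6 = -72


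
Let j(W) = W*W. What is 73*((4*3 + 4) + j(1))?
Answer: 1241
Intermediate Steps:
j(W) = W²
73*((4*3 + 4) + j(1)) = 73*((4*3 + 4) + 1²) = 73*((12 + 4) + 1) = 73*(16 + 1) = 73*17 = 1241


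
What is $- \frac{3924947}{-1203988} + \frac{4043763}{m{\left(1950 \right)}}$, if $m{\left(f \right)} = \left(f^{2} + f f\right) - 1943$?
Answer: $\frac{34710237889823}{9153989391316} \approx 3.7918$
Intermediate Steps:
$m{\left(f \right)} = -1943 + 2 f^{2}$ ($m{\left(f \right)} = \left(f^{2} + f^{2}\right) - 1943 = 2 f^{2} - 1943 = -1943 + 2 f^{2}$)
$- \frac{3924947}{-1203988} + \frac{4043763}{m{\left(1950 \right)}} = - \frac{3924947}{-1203988} + \frac{4043763}{-1943 + 2 \cdot 1950^{2}} = \left(-3924947\right) \left(- \frac{1}{1203988}\right) + \frac{4043763}{-1943 + 2 \cdot 3802500} = \frac{3924947}{1203988} + \frac{4043763}{-1943 + 7605000} = \frac{3924947}{1203988} + \frac{4043763}{7603057} = \frac{34710237889823}{9153989391316}$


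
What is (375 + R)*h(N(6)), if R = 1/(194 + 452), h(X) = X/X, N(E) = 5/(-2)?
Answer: 242251/646 ≈ 375.00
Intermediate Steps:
N(E) = -5/2 (N(E) = 5*(-½) = -5/2)
h(X) = 1
R = 1/646 ≈ 0.0015480
(375 + R)*h(N(6)) = (375 + 1/646)*1 = (242251/646)*1 = 242251/646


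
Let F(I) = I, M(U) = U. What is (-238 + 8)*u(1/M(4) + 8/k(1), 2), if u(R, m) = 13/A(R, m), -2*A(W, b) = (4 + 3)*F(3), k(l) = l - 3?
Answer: 5980/21 ≈ 284.76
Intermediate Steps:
k(l) = -3 + l
A(W, b) = -21/2 (A(W, b) = -(4 + 3)*3/2 = -7*3/2 = -½*21 = -21/2)
u(R, m) = -26/21 (u(R, m) = 13/(-21/2) = 13*(-2/21) = -26/21)
(-238 + 8)*u(1/M(4) + 8/k(1), 2) = (-238 + 8)*(-26/21) = -230*(-26/21) = 5980/21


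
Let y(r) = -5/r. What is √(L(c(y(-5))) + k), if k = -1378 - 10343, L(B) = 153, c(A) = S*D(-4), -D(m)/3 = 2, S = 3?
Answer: 4*I*√723 ≈ 107.55*I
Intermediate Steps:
D(m) = -6 (D(m) = -3*2 = -6)
c(A) = -18 (c(A) = 3*(-6) = -18)
k = -11721
√(L(c(y(-5))) + k) = √(153 - 11721) = √(-11568) = 4*I*√723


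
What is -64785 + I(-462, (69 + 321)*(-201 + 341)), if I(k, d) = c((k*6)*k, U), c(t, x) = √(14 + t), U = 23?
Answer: -64785 + √1280678 ≈ -63653.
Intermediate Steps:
I(k, d) = √(14 + 6*k²) (I(k, d) = √(14 + (k*6)*k) = √(14 + (6*k)*k) = √(14 + 6*k²))
-64785 + I(-462, (69 + 321)*(-201 + 341)) = -64785 + √(14 + 6*(-462)²) = -64785 + √(14 + 6*213444) = -64785 + √(14 + 1280664) = -64785 + √1280678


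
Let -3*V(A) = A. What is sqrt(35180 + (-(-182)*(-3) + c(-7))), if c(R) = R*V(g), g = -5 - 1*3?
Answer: sqrt(311538)/3 ≈ 186.05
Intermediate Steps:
g = -8 (g = -5 - 3 = -8)
V(A) = -A/3
c(R) = 8*R/3 (c(R) = R*(-1/3*(-8)) = R*(8/3) = 8*R/3)
sqrt(35180 + (-(-182)*(-3) + c(-7))) = sqrt(35180 + (-(-182)*(-3) + (8/3)*(-7))) = sqrt(35180 + (-26*21 - 56/3)) = sqrt(35180 + (-546 - 56/3)) = sqrt(35180 - 1694/3) = sqrt(103846/3) = sqrt(311538)/3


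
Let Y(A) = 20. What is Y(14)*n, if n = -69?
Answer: -1380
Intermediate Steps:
Y(14)*n = 20*(-69) = -1380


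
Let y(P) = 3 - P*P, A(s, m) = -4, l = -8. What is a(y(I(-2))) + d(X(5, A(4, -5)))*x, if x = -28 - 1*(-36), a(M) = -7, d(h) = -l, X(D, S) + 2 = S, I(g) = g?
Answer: 57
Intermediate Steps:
X(D, S) = -2 + S
d(h) = 8 (d(h) = -1*(-8) = 8)
y(P) = 3 - P**2
x = 8 (x = -28 + 36 = 8)
a(y(I(-2))) + d(X(5, A(4, -5)))*x = -7 + 8*8 = -7 + 64 = 57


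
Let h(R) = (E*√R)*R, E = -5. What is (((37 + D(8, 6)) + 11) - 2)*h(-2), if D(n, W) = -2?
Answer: 440*I*√2 ≈ 622.25*I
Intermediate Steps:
h(R) = -5*R^(3/2) (h(R) = (-5*√R)*R = -5*R^(3/2))
(((37 + D(8, 6)) + 11) - 2)*h(-2) = (((37 - 2) + 11) - 2)*(-(-10)*I*√2) = ((35 + 11) - 2)*(-(-10)*I*√2) = (46 - 2)*(10*I*√2) = 44*(10*I*√2) = 440*I*√2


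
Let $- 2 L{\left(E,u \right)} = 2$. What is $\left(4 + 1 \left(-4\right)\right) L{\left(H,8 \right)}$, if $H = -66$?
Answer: $0$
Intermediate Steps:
$L{\left(E,u \right)} = -1$ ($L{\left(E,u \right)} = \left(- \frac{1}{2}\right) 2 = -1$)
$\left(4 + 1 \left(-4\right)\right) L{\left(H,8 \right)} = \left(4 + 1 \left(-4\right)\right) \left(-1\right) = \left(4 - 4\right) \left(-1\right) = 0 \left(-1\right) = 0$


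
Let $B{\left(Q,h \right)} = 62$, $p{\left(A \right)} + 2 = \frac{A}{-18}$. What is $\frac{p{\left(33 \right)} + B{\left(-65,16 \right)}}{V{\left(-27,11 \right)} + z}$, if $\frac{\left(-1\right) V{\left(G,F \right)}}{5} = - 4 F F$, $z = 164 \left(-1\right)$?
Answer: $\frac{349}{13536} \approx 0.025783$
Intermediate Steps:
$p{\left(A \right)} = -2 - \frac{A}{18}$ ($p{\left(A \right)} = -2 + \frac{A}{-18} = -2 + A \left(- \frac{1}{18}\right) = -2 - \frac{A}{18}$)
$z = -164$
$V{\left(G,F \right)} = 20 F^{2}$ ($V{\left(G,F \right)} = - 5 - 4 F F = - 5 \left(- 4 F^{2}\right) = 20 F^{2}$)
$\frac{p{\left(33 \right)} + B{\left(-65,16 \right)}}{V{\left(-27,11 \right)} + z} = \frac{\left(-2 - \frac{11}{6}\right) + 62}{20 \cdot 11^{2} - 164} = \frac{\left(-2 - \frac{11}{6}\right) + 62}{20 \cdot 121 - 164} = \frac{- \frac{23}{6} + 62}{2420 - 164} = \frac{349}{6 \cdot 2256} = \frac{349}{6} \cdot \frac{1}{2256} = \frac{349}{13536}$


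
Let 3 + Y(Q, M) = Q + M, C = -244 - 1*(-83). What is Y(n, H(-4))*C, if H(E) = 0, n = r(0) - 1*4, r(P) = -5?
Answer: 1932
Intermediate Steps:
C = -161 (C = -244 + 83 = -161)
n = -9 (n = -5 - 1*4 = -5 - 4 = -9)
Y(Q, M) = -3 + M + Q (Y(Q, M) = -3 + (Q + M) = -3 + (M + Q) = -3 + M + Q)
Y(n, H(-4))*C = (-3 + 0 - 9)*(-161) = -12*(-161) = 1932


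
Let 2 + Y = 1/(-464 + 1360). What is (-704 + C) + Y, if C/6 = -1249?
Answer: -7347199/896 ≈ -8200.0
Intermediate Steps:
C = -7494 (C = 6*(-1249) = -7494)
Y = -1791/896 (Y = -2 + 1/(-464 + 1360) = -2 + 1/896 = -1791/896 ≈ -1.9989)
(-704 + C) + Y = (-704 - 7494) - 1791/896 = -8198 - 1791/896 = -7347199/896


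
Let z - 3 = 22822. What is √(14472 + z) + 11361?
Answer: 11361 + √37297 ≈ 11554.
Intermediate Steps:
z = 22825 (z = 3 + 22822 = 22825)
√(14472 + z) + 11361 = √(14472 + 22825) + 11361 = √37297 + 11361 = 11361 + √37297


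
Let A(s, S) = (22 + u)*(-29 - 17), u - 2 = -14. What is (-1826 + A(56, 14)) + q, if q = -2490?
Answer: -4776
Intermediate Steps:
u = -12 (u = 2 - 14 = -12)
A(s, S) = -460 (A(s, S) = (22 - 12)*(-29 - 17) = 10*(-46) = -460)
(-1826 + A(56, 14)) + q = (-1826 - 460) - 2490 = -2286 - 2490 = -4776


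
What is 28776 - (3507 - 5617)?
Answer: 30886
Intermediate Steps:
28776 - (3507 - 5617) = 28776 - 1*(-2110) = 28776 + 2110 = 30886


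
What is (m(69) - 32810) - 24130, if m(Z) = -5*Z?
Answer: -57285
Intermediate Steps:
(m(69) - 32810) - 24130 = (-5*69 - 32810) - 24130 = (-345 - 32810) - 24130 = -33155 - 24130 = -57285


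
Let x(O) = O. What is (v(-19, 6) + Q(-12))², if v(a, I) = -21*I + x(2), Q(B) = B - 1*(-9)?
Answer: 16129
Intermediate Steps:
Q(B) = 9 + B (Q(B) = B + 9 = 9 + B)
v(a, I) = 2 - 21*I (v(a, I) = -21*I + 2 = 2 - 21*I)
(v(-19, 6) + Q(-12))² = ((2 - 21*6) + (9 - 12))² = ((2 - 126) - 3)² = (-124 - 3)² = (-127)² = 16129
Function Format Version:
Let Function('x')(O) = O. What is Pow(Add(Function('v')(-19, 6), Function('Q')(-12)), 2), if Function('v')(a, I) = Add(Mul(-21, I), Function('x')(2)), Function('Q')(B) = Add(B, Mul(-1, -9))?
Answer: 16129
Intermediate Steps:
Function('Q')(B) = Add(9, B) (Function('Q')(B) = Add(B, 9) = Add(9, B))
Function('v')(a, I) = Add(2, Mul(-21, I)) (Function('v')(a, I) = Add(Mul(-21, I), 2) = Add(2, Mul(-21, I)))
Pow(Add(Function('v')(-19, 6), Function('Q')(-12)), 2) = Pow(Add(Add(2, Mul(-21, 6)), Add(9, -12)), 2) = Pow(Add(Add(2, -126), -3), 2) = Pow(Add(-124, -3), 2) = Pow(-127, 2) = 16129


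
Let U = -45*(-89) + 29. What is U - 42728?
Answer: -38694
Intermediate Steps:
U = 4034 (U = 4005 + 29 = 4034)
U - 42728 = 4034 - 42728 = -38694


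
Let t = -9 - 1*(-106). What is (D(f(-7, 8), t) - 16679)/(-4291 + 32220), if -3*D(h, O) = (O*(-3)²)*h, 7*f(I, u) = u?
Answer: -119081/195503 ≈ -0.60910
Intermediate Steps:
f(I, u) = u/7
t = 97 (t = -9 + 106 = 97)
D(h, O) = -3*O*h (D(h, O) = -O*(-3)²*h/3 = -O*9*h/3 = -9*O*h/3 = -3*O*h)
(D(f(-7, 8), t) - 16679)/(-4291 + 32220) = (-3*97*(⅐)*8 - 16679)/(-4291 + 32220) = (-3*97*8/7 - 16679)/27929 = (-2328/7 - 16679)*(1/27929) = -119081/7*1/27929 = -119081/195503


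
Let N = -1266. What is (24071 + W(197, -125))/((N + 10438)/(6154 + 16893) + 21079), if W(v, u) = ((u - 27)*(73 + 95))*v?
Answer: -115385289487/485816885 ≈ -237.51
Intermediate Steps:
W(v, u) = v*(-4536 + 168*u) (W(v, u) = ((-27 + u)*168)*v = (-4536 + 168*u)*v = v*(-4536 + 168*u))
(24071 + W(197, -125))/((N + 10438)/(6154 + 16893) + 21079) = (24071 + 168*197*(-27 - 125))/((-1266 + 10438)/(6154 + 16893) + 21079) = (24071 + 168*197*(-152))/(9172/23047 + 21079) = (24071 - 5030592)/(9172*(1/23047) + 21079) = -5006521/(9172/23047 + 21079) = -5006521/485816885/23047 = -5006521*23047/485816885 = -115385289487/485816885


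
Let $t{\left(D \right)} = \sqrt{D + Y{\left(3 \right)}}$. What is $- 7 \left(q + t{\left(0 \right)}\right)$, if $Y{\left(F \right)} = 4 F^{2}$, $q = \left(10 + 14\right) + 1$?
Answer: $-217$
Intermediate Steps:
$q = 25$ ($q = 24 + 1 = 25$)
$t{\left(D \right)} = \sqrt{36 + D}$ ($t{\left(D \right)} = \sqrt{D + 4 \cdot 3^{2}} = \sqrt{D + 4 \cdot 9} = \sqrt{D + 36} = \sqrt{36 + D}$)
$- 7 \left(q + t{\left(0 \right)}\right) = - 7 \left(25 + \sqrt{36 + 0}\right) = - 7 \left(25 + \sqrt{36}\right) = - 7 \left(25 + 6\right) = \left(-7\right) 31 = -217$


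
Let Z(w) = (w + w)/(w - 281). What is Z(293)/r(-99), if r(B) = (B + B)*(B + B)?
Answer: 293/235224 ≈ 0.0012456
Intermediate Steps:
r(B) = 4*B**2 (r(B) = (2*B)*(2*B) = 4*B**2)
Z(w) = 2*w/(-281 + w) (Z(w) = (2*w)/(-281 + w) = 2*w/(-281 + w))
Z(293)/r(-99) = (2*293/(-281 + 293))/((4*(-99)**2)) = (2*293/12)/((4*9801)) = (2*293*(1/12))/39204 = (293/6)*(1/39204) = 293/235224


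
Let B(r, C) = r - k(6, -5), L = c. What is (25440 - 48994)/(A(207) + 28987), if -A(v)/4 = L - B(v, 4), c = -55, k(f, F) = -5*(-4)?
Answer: -23554/29955 ≈ -0.78631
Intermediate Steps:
k(f, F) = 20
L = -55
B(r, C) = -20 + r (B(r, C) = r - 1*20 = r - 20 = -20 + r)
A(v) = 140 + 4*v (A(v) = -4*(-55 - (-20 + v)) = -4*(-55 + (20 - v)) = -4*(-35 - v) = 140 + 4*v)
(25440 - 48994)/(A(207) + 28987) = (25440 - 48994)/((140 + 4*207) + 28987) = -23554/((140 + 828) + 28987) = -23554/(968 + 28987) = -23554/29955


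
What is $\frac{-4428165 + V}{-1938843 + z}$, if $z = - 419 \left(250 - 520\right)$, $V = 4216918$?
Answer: $\frac{211247}{1825713} \approx 0.11571$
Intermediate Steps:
$z = 113130$ ($z = \left(-419\right) \left(-270\right) = 113130$)
$\frac{-4428165 + V}{-1938843 + z} = \frac{-4428165 + 4216918}{-1938843 + 113130} = - \frac{211247}{-1825713} = \left(-211247\right) \left(- \frac{1}{1825713}\right) = \frac{211247}{1825713}$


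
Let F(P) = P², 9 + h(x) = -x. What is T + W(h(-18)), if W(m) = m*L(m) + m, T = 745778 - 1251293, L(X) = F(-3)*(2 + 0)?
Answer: -505344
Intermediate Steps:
h(x) = -9 - x
L(X) = 18 (L(X) = (-3)²*(2 + 0) = 9*2 = 18)
T = -505515
W(m) = 19*m (W(m) = m*18 + m = 18*m + m = 19*m)
T + W(h(-18)) = -505515 + 19*(-9 - 1*(-18)) = -505515 + 19*(-9 + 18) = -505515 + 19*9 = -505515 + 171 = -505344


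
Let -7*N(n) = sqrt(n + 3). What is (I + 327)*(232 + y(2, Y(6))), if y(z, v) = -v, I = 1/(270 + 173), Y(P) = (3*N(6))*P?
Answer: 243078436/3101 ≈ 78387.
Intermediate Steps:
N(n) = -sqrt(3 + n)/7 (N(n) = -sqrt(n + 3)/7 = -sqrt(3 + n)/7)
Y(P) = -9*P/7 (Y(P) = (3*(-sqrt(3 + 6)/7))*P = (3*(-sqrt(9)/7))*P = (3*(-1/7*3))*P = (3*(-3/7))*P = -9*P/7)
I = 1/443 ≈ 0.0022573
(I + 327)*(232 + y(2, Y(6))) = (1/443 + 327)*(232 - (-9)*6/7) = 144862*(232 - 1*(-54/7))/443 = 144862*(232 + 54/7)/443 = (144862/443)*(1678/7) = 243078436/3101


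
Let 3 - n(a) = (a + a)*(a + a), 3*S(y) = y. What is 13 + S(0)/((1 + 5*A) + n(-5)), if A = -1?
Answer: 13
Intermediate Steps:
S(y) = y/3
n(a) = 3 - 4*a**2 (n(a) = 3 - (a + a)*(a + a) = 3 - 2*a*2*a = 3 - 4*a**2)
13 + S(0)/((1 + 5*A) + n(-5)) = 13 + ((1/3)*0)/((1 + 5*(-1)) + (3 - 4*(-5)**2)) = 13 + 0/((1 - 5) + (3 - 4*25)) = 13 + 0/(-4 + (3 - 100)) = 13 + 0/(-4 - 97) = 13 + 0/(-101) = 13 + 0*(-1/101) = 13 + 0 = 13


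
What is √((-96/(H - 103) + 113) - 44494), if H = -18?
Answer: I*√5370005/11 ≈ 210.67*I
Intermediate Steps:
√((-96/(H - 103) + 113) - 44494) = √((-96/(-18 - 103) + 113) - 44494) = √((-96/(-121) + 113) - 44494) = √((-1/121*(-96) + 113) - 44494) = √((96/121 + 113) - 44494) = √(13769/121 - 44494) = √(-5370005/121) = I*√5370005/11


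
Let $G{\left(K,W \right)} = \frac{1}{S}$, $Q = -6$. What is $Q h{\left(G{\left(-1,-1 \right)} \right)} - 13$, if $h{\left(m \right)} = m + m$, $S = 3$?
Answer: $-17$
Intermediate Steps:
$G{\left(K,W \right)} = \frac{1}{3}$
$h{\left(m \right)} = 2 m$
$Q h{\left(G{\left(-1,-1 \right)} \right)} - 13 = - 6 \cdot 2 \cdot \frac{1}{3} - 13 = \left(-6\right) \frac{2}{3} - 13 = -4 - 13 = -17$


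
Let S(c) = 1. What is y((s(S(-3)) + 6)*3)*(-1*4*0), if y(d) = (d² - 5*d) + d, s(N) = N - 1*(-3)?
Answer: 0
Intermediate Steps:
s(N) = 3 + N (s(N) = N + 3 = 3 + N)
y(d) = d² - 4*d
y((s(S(-3)) + 6)*3)*(-1*4*0) = ((((3 + 1) + 6)*3)*(-4 + ((3 + 1) + 6)*3))*(-1*4*0) = (((4 + 6)*3)*(-4 + (4 + 6)*3))*(-4*0) = ((10*3)*(-4 + 10*3))*0 = (30*(-4 + 30))*0 = (30*26)*0 = 780*0 = 0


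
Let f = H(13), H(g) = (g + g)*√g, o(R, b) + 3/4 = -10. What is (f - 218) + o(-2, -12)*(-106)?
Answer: 1843/2 + 26*√13 ≈ 1015.2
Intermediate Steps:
o(R, b) = -43/4 (o(R, b) = -¾ - 10 = -43/4)
H(g) = 2*g^(3/2) (H(g) = (2*g)*√g = 2*g^(3/2))
f = 26*√13 (f = 2*13^(3/2) = 2*(13*√13) = 26*√13 ≈ 93.744)
(f - 218) + o(-2, -12)*(-106) = (26*√13 - 218) - 43/4*(-106) = (-218 + 26*√13) + 2279/2 = 1843/2 + 26*√13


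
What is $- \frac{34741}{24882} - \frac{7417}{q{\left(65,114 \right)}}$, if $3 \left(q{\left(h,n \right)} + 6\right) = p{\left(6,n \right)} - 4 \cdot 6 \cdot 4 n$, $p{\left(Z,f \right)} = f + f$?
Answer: $\frac{15061624}{22256949} \approx 0.67672$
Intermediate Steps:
$p{\left(Z,f \right)} = 2 f$
$q{\left(h,n \right)} = -6 - \frac{94 n}{3}$ ($q{\left(h,n \right)} = -6 + \frac{2 n - 4 \cdot 6 \cdot 4 n}{3} = -6 + \frac{2 n - 4 \cdot 24 n}{3} = -6 + \frac{2 n - 96 n}{3} = -6 + \frac{\left(-94\right) n}{3} = -6 - \frac{94 n}{3}$)
$- \frac{34741}{24882} - \frac{7417}{q{\left(65,114 \right)}} = - \frac{34741}{24882} - \frac{7417}{-6 - 3572} = \left(-34741\right) \frac{1}{24882} - \frac{7417}{-6 - 3572} = - \frac{34741}{24882} - \frac{7417}{-3578} = - \frac{34741}{24882} - - \frac{7417}{3578} = - \frac{34741}{24882} + \frac{7417}{3578} = \frac{15061624}{22256949}$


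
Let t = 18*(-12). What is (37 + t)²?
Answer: 32041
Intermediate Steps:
t = -216
(37 + t)² = (37 - 216)² = (-179)² = 32041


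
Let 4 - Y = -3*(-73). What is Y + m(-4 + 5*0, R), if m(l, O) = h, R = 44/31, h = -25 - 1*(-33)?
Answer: -207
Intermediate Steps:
h = 8 (h = -25 + 33 = 8)
R = 44/31 (R = 44*(1/31) = 44/31 ≈ 1.4194)
m(l, O) = 8
Y = -215 (Y = 4 - (-3)*(-73) = 4 - 1*219 = 4 - 219 = -215)
Y + m(-4 + 5*0, R) = -215 + 8 = -207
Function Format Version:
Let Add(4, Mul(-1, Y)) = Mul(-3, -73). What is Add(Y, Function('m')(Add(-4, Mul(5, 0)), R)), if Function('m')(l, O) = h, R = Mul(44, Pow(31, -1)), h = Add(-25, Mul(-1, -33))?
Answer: -207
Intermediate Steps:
h = 8 (h = Add(-25, 33) = 8)
R = Rational(44, 31) (R = Mul(44, Rational(1, 31)) = Rational(44, 31) ≈ 1.4194)
Function('m')(l, O) = 8
Y = -215 (Y = Add(4, Mul(-1, Mul(-3, -73))) = Add(4, Mul(-1, 219)) = Add(4, -219) = -215)
Add(Y, Function('m')(Add(-4, Mul(5, 0)), R)) = Add(-215, 8) = -207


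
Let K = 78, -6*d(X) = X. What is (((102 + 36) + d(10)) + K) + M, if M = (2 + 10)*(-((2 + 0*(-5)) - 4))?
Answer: 715/3 ≈ 238.33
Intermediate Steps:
d(X) = -X/6
M = 24 (M = 12*(-((2 + 0) - 4)) = 12*(-(2 - 4)) = 12*(-1*(-2)) = 12*2 = 24)
(((102 + 36) + d(10)) + K) + M = (((102 + 36) - 1/6*10) + 78) + 24 = ((138 - 5/3) + 78) + 24 = (409/3 + 78) + 24 = 643/3 + 24 = 715/3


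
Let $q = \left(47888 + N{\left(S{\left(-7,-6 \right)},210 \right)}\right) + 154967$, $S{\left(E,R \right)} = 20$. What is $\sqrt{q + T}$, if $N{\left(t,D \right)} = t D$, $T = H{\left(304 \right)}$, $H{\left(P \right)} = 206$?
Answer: $3 \sqrt{23029} \approx 455.26$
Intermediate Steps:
$T = 206$
$N{\left(t,D \right)} = D t$
$q = 207055$ ($q = \left(47888 + 210 \cdot 20\right) + 154967 = \left(47888 + 4200\right) + 154967 = 52088 + 154967 = 207055$)
$\sqrt{q + T} = \sqrt{207055 + 206} = \sqrt{207261} = 3 \sqrt{23029}$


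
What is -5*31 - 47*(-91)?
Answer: 4122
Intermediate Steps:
-5*31 - 47*(-91) = -155 + 4277 = 4122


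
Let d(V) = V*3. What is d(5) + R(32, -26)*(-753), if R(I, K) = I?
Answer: -24081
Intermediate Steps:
d(V) = 3*V
d(5) + R(32, -26)*(-753) = 3*5 + 32*(-753) = 15 - 24096 = -24081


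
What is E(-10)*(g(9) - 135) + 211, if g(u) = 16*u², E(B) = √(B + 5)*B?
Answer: 211 - 11610*I*√5 ≈ 211.0 - 25961.0*I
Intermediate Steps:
E(B) = B*√(5 + B) (E(B) = √(5 + B)*B = B*√(5 + B))
E(-10)*(g(9) - 135) + 211 = (-10*√(5 - 10))*(16*9² - 135) + 211 = (-10*I*√5)*(16*81 - 135) + 211 = (-10*I*√5)*(1296 - 135) + 211 = -10*I*√5*1161 + 211 = -11610*I*√5 + 211 = 211 - 11610*I*√5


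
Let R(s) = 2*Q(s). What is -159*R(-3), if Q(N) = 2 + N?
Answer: 318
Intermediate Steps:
R(s) = 4 + 2*s (R(s) = 2*(2 + s) = 4 + 2*s)
-159*R(-3) = -159*(4 + 2*(-3)) = -159*(4 - 6) = -159*(-2) = 318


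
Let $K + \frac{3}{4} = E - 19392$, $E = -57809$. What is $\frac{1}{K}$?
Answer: $- \frac{4}{308807} \approx -1.2953 \cdot 10^{-5}$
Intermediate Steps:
$K = - \frac{308807}{4}$ ($K = - \frac{3}{4} - 77201 = - \frac{308807}{4} \approx -77202.0$)
$\frac{1}{K} = \frac{1}{- \frac{308807}{4}} = - \frac{4}{308807}$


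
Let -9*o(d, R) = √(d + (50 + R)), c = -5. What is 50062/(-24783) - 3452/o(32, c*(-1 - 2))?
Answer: -50062/24783 + 31068*√97/97 ≈ 3152.5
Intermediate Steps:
o(d, R) = -√(50 + R + d)/9 (o(d, R) = -√(d + (50 + R))/9 = -√(50 + R + d)/9)
50062/(-24783) - 3452/o(32, c*(-1 - 2)) = 50062/(-24783) - 3452*(-9/√(50 - 5*(-1 - 2) + 32)) = 50062*(-1/24783) - 3452*(-9/√(50 - 5*(-3) + 32)) = -50062/24783 - 3452*(-9/√(50 + 15 + 32)) = -50062/24783 - 3452*(-9*√97/97) = -50062/24783 - (-31068)*√97/97 = -50062/24783 + 31068*√97/97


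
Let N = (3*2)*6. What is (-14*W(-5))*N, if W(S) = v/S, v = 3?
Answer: 1512/5 ≈ 302.40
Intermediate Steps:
W(S) = 3/S
N = 36 (N = 6*6 = 36)
(-14*W(-5))*N = -42/(-5)*36 = -42*(-1)/5*36 = -14*(-⅗)*36 = (42/5)*36 = 1512/5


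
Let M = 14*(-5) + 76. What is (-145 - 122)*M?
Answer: -1602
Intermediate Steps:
M = 6 (M = -70 + 76 = 6)
(-145 - 122)*M = (-145 - 122)*6 = -267*6 = -1602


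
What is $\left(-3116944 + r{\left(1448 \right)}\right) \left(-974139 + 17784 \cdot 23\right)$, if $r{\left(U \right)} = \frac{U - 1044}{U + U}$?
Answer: $\frac{1275258518981985}{724} \approx 1.7614 \cdot 10^{12}$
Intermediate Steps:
$r{\left(U \right)} = \frac{-1044 + U}{2 U}$
$\left(-3116944 + r{\left(1448 \right)}\right) \left(-974139 + 17784 \cdot 23\right) = \left(-3116944 + \frac{-1044 + 1448}{2 \cdot 1448}\right) \left(-974139 + 17784 \cdot 23\right) = \left(-3116944 + \frac{1}{2} \cdot \frac{1}{1448} \cdot 404\right) \left(-974139 + 409032\right) = \left(-3116944 + \frac{101}{724}\right) \left(-565107\right) = \left(- \frac{2256667355}{724}\right) \left(-565107\right) = \frac{1275258518981985}{724}$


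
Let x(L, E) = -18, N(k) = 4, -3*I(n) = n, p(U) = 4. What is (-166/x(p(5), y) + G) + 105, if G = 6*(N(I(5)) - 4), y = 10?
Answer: 1028/9 ≈ 114.22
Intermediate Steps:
I(n) = -n/3
G = 0 (G = 6*(4 - 4) = 6*0 = 0)
(-166/x(p(5), y) + G) + 105 = (-166/(-18) + 0) + 105 = (-166*(-1/18) + 0) + 105 = (83/9 + 0) + 105 = 83/9 + 105 = 1028/9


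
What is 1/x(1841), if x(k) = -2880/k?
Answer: -1841/2880 ≈ -0.63924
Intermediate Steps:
1/x(1841) = 1/(-2880/1841) = -1841/2880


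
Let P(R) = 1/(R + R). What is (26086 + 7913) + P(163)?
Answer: 11083675/326 ≈ 33999.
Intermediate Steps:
P(R) = 1/(2*R)
(26086 + 7913) + P(163) = (26086 + 7913) + (½)/163 = 33999 + (½)*(1/163) = 33999 + 1/326 = 11083675/326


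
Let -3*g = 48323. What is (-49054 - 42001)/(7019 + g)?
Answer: 273165/27266 ≈ 10.019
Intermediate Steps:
g = -48323/3 (g = -⅓*48323 = -48323/3 ≈ -16108.)
(-49054 - 42001)/(7019 + g) = (-49054 - 42001)/(7019 - 48323/3) = -91055/(-27266/3) = -91055*(-3/27266) = 273165/27266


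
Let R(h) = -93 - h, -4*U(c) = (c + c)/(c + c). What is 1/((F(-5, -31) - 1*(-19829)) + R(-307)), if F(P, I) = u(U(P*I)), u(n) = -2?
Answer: 1/20041 ≈ 4.9898e-5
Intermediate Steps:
U(c) = -1/4 (U(c) = -(c + c)/(4*(c + c)) = -2*c/(4*(2*c)) = -2*c*1/(2*c)/4 = -1/4*1 = -1/4)
F(P, I) = -2
1/((F(-5, -31) - 1*(-19829)) + R(-307)) = 1/((-2 - 1*(-19829)) + (-93 - 1*(-307))) = 1/((-2 + 19829) + (-93 + 307)) = 1/(19827 + 214) = 1/20041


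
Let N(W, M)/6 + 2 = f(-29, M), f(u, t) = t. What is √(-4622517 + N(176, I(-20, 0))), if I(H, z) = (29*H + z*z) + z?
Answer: 3*I*√514001 ≈ 2150.8*I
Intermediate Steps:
I(H, z) = z + z² + 29*H (I(H, z) = (29*H + z²) + z = (z² + 29*H) + z = z + z² + 29*H)
N(W, M) = -12 + 6*M
√(-4622517 + N(176, I(-20, 0))) = √(-4622517 + (-12 + 6*(0 + 0² + 29*(-20)))) = √(-4622517 + (-12 + 6*(0 + 0 - 580))) = √(-4622517 + (-12 + 6*(-580))) = √(-4622517 + (-12 - 3480)) = √(-4622517 - 3492) = √(-4626009) = 3*I*√514001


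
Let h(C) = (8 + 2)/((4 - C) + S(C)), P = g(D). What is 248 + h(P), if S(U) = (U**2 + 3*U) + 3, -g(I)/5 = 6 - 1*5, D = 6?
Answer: 2733/11 ≈ 248.45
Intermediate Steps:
g(I) = -5 (g(I) = -5*(6 - 1*5) = -5*(6 - 5) = -5*1 = -5)
S(U) = 3 + U**2 + 3*U
P = -5
h(C) = 10/(7 + C**2 + 2*C) (h(C) = (8 + 2)/((4 - C) + (3 + C**2 + 3*C)) = 10/(7 + C**2 + 2*C))
248 + h(P) = 248 + 10/(7 + (-5)**2 + 2*(-5)) = 248 + 10/(7 + 25 - 10) = 248 + 10/22 = 248 + 10*(1/22) = 248 + 5/11 = 2733/11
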